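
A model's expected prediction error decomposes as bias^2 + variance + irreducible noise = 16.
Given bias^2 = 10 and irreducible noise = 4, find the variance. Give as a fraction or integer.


Total error = bias^2 + variance + irreducible noise. So variance = 16 - 10 - 4 = 2.

2


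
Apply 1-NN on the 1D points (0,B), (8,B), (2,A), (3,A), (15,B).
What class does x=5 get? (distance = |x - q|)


Distances: |0-5|=5, |8-5|=3, |2-5|=3, |3-5|=2, |15-5|=10. 1 nearest: (3,A). Counts: {'A': 1}. Majority class: A.

A


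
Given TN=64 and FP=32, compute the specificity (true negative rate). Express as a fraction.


Specificity = TN / (TN + FP) = 64 / 96 = 2/3.

2/3


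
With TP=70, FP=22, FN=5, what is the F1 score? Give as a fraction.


Precision = 70/92 = 35/46. Recall = 70/75 = 14/15. F1 = 2*P*R/(P+R) = 140/167.

140/167


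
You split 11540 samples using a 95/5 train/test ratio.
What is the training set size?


Test set = 11540 * 5% = 577. Training set = 11540 - 577 = 10963.

10963


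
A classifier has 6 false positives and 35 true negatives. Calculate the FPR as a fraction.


FPR = FP / (FP + TN) = 6 / 41 = 6/41.

6/41


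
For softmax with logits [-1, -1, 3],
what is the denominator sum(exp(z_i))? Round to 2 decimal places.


Denom = e^-1=0.3679 + e^-1=0.3679 + e^3=20.0855. Sum = 20.8213, which rounds to 20.82.

20.82


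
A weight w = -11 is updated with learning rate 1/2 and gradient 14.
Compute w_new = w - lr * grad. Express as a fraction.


w_new = -11 - 1/2 * 14 = -11 - 7 = -18.

-18


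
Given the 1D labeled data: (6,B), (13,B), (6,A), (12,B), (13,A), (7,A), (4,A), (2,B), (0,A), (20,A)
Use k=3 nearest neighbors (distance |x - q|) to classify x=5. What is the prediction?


Distances: |6-5|=1, |13-5|=8, |6-5|=1, |12-5|=7, |13-5|=8, |7-5|=2, |4-5|=1, |2-5|=3, |0-5|=5, |20-5|=15. 3 nearest: (6,A), (4,A), (6,B). Counts: {'A': 2, 'B': 1}. Majority class: A.

A


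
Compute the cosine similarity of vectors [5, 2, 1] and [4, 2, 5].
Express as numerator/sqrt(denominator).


dot = 29. |a|^2 = 30, |b|^2 = 45. cos = 29/sqrt(1350).

29/sqrt(1350)


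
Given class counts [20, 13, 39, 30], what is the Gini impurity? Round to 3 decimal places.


Total = 102. Proportions: 20/102, 13/102, 39/102, 30/102. sum(p_i^2) = 0.2874. Gini = 1 - 0.2874 = 0.7126, which rounds to 0.713.

0.713


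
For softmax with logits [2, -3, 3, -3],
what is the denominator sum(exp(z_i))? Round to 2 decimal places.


Denom = e^2=7.3891 + e^-3=0.0498 + e^3=20.0855 + e^-3=0.0498. Sum = 27.5742, which rounds to 27.57.

27.57


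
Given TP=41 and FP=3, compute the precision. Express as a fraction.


Precision = TP / (TP + FP) = 41 / 44 = 41/44.

41/44


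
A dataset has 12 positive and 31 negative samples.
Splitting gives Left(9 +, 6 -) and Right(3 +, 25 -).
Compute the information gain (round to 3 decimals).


H(parent) = 0.8542. H(left) = 0.9710, H(right) = 0.4912. Weighted = (15/43)*0.9710 + (28/43)*0.4912 = 0.6586. IG = 0.8542 - 0.6586 = 0.1956, which rounds to 0.196.

0.196


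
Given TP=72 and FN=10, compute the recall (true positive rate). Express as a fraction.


Recall = TP / (TP + FN) = 72 / 82 = 36/41.

36/41


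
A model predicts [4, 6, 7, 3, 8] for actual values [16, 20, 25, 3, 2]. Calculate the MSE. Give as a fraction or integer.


MSE = (1/5) * ((16-4)^2=144 + (20-6)^2=196 + (25-7)^2=324 + (3-3)^2=0 + (2-8)^2=36). Sum = 700. MSE = 140.

140


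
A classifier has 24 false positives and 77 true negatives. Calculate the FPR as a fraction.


FPR = FP / (FP + TN) = 24 / 101 = 24/101.

24/101


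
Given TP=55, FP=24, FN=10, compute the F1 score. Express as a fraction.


Precision = 55/79 = 55/79. Recall = 55/65 = 11/13. F1 = 2*P*R/(P+R) = 55/72.

55/72


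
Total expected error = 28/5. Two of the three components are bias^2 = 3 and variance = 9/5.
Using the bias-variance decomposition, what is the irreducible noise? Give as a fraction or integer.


Total error = bias^2 + variance + irreducible noise. So irreducible noise = 28/5 - 3 - 9/5 = 4/5.

4/5


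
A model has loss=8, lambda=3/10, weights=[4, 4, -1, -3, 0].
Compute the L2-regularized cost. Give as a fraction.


L2 sq norm = sum(w^2) = 42. J = 8 + 3/10 * 42 = 103/5.

103/5


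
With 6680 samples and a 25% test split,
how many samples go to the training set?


Test set = 6680 * 25% = 1670. Training set = 6680 - 1670 = 5010.

5010


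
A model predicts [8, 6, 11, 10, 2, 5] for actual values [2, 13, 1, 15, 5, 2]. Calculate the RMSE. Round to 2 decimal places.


MSE = 38.0000. RMSE = sqrt(38.0000) = 6.16.

6.16


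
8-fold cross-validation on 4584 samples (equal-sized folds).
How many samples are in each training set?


Each validation fold has 4584/8 = 573 samples. Training set = 4584 - 573 = 4011.

4011


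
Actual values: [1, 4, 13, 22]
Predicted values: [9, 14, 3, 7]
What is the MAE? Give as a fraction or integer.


MAE = (1/4) * (|1-9|=8 + |4-14|=10 + |13-3|=10 + |22-7|=15). Sum = 43. MAE = 43/4.

43/4


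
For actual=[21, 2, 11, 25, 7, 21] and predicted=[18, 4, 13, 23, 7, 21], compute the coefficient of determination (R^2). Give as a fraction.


Mean(y) = 29/2. SS_res = 21. SS_tot = 839/2. R^2 = 1 - 21/(839/2) = 797/839.

797/839


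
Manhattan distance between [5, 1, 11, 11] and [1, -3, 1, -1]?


d = sum of absolute differences: |5-1|=4 + |1--3|=4 + |11-1|=10 + |11--1|=12 = 30.

30


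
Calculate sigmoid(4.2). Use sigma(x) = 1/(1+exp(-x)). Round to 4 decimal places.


sigma(4.2) = 1/(1+e^(-4.2)) = 1/(1+0.014996) = 1/1.014996 = 0.9852.

0.9852


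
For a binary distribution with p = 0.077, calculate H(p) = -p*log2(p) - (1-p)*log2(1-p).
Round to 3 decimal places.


H = -0.077*log2(0.077) - 0.923*log2(0.923) = 0.392.

0.392


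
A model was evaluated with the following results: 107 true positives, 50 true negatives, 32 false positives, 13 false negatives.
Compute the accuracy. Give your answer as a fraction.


Accuracy = (TP + TN) / (TP + TN + FP + FN) = (107 + 50) / 202 = 157/202.

157/202


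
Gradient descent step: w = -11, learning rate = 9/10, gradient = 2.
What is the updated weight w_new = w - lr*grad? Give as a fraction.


w_new = -11 - 9/10 * 2 = -11 - 9/5 = -64/5.

-64/5


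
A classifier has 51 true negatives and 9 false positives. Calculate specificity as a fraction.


Specificity = TN / (TN + FP) = 51 / 60 = 17/20.

17/20


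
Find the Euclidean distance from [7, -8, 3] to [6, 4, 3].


d = sqrt(sum of squared differences). (7-6)^2=1, (-8-4)^2=144, (3-3)^2=0. Sum = 145.

sqrt(145)


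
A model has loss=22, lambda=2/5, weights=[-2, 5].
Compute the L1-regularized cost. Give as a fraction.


L1 norm = sum(|w|) = 7. J = 22 + 2/5 * 7 = 124/5.

124/5


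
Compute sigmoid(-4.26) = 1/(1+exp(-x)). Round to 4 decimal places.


sigma(-4.26) = 1/(1+e^(4.26)) = 1/(1+70.809983) = 1/71.809983 = 0.0139.

0.0139


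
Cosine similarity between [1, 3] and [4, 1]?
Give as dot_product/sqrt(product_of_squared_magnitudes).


dot = 7. |a|^2 = 10, |b|^2 = 17. cos = 7/sqrt(170).

7/sqrt(170)


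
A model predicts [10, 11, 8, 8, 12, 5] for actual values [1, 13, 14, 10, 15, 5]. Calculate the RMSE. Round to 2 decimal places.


MSE = 22.3333. RMSE = sqrt(22.3333) = 4.73.

4.73


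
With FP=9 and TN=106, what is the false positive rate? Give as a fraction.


FPR = FP / (FP + TN) = 9 / 115 = 9/115.

9/115


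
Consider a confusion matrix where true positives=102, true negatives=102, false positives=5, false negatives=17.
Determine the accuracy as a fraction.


Accuracy = (TP + TN) / (TP + TN + FP + FN) = (102 + 102) / 226 = 102/113.

102/113


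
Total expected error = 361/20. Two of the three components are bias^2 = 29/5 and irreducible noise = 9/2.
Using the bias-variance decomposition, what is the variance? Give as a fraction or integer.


Total error = bias^2 + variance + irreducible noise. So variance = 361/20 - 29/5 - 9/2 = 31/4.

31/4


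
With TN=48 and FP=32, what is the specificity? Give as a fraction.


Specificity = TN / (TN + FP) = 48 / 80 = 3/5.

3/5


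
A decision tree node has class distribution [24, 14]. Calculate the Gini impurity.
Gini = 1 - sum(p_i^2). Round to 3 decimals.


Total = 38. Proportions: 24/38, 14/38. sum(p_i^2) = 0.5346. Gini = 1 - 0.5346 = 0.4654, which rounds to 0.465.

0.465


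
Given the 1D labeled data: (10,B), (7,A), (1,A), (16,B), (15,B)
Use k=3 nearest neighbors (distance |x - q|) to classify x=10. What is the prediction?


Distances: |10-10|=0, |7-10|=3, |1-10|=9, |16-10|=6, |15-10|=5. 3 nearest: (10,B), (7,A), (15,B). Counts: {'B': 2, 'A': 1}. Majority class: B.

B


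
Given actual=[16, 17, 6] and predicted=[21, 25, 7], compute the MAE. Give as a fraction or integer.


MAE = (1/3) * (|16-21|=5 + |17-25|=8 + |6-7|=1). Sum = 14. MAE = 14/3.

14/3


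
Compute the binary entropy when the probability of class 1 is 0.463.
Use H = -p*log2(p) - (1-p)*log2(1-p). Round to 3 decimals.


H = -0.463*log2(0.463) - 0.537*log2(0.537) = 0.996.

0.996


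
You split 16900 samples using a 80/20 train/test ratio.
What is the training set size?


Test set = 16900 * 20% = 3380. Training set = 16900 - 3380 = 13520.

13520


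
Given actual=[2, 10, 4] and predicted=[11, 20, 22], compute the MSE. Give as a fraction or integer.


MSE = (1/3) * ((2-11)^2=81 + (10-20)^2=100 + (4-22)^2=324). Sum = 505. MSE = 505/3.

505/3


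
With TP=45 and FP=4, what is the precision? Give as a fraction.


Precision = TP / (TP + FP) = 45 / 49 = 45/49.

45/49


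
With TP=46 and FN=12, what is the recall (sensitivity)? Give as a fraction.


Recall = TP / (TP + FN) = 46 / 58 = 23/29.

23/29


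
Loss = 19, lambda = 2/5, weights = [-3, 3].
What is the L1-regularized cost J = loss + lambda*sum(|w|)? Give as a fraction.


L1 norm = sum(|w|) = 6. J = 19 + 2/5 * 6 = 107/5.

107/5


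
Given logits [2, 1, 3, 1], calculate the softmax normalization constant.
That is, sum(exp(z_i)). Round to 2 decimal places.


Denom = e^2=7.3891 + e^1=2.7183 + e^3=20.0855 + e^1=2.7183. Sum = 32.9112, which rounds to 32.91.

32.91


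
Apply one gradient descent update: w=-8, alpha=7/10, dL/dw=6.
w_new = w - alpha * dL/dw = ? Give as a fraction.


w_new = -8 - 7/10 * 6 = -8 - 21/5 = -61/5.

-61/5


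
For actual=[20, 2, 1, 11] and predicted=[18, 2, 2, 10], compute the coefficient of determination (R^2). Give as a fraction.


Mean(y) = 17/2. SS_res = 6. SS_tot = 237. R^2 = 1 - 6/(237) = 77/79.

77/79


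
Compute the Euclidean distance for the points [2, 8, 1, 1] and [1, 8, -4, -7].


d = sqrt(sum of squared differences). (2-1)^2=1, (8-8)^2=0, (1--4)^2=25, (1--7)^2=64. Sum = 90.

sqrt(90)


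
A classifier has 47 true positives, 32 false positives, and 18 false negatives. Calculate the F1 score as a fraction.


Precision = 47/79 = 47/79. Recall = 47/65 = 47/65. F1 = 2*P*R/(P+R) = 47/72.

47/72


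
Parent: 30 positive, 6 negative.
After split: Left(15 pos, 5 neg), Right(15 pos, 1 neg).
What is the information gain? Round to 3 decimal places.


H(parent) = 0.6500. H(left) = 0.8113, H(right) = 0.3373. Weighted = (20/36)*0.8113 + (16/36)*0.3373 = 0.6006. IG = 0.6500 - 0.6006 = 0.0494, which rounds to 0.049.

0.049


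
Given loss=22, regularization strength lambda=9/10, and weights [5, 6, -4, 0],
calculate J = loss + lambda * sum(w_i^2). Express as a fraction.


L2 sq norm = sum(w^2) = 77. J = 22 + 9/10 * 77 = 913/10.

913/10


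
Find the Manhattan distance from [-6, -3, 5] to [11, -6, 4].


d = sum of absolute differences: |-6-11|=17 + |-3--6|=3 + |5-4|=1 = 21.

21


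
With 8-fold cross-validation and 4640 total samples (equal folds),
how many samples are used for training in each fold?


Each validation fold has 4640/8 = 580 samples. Training set = 4640 - 580 = 4060.

4060


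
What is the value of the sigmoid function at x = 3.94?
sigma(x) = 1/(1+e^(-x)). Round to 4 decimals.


sigma(3.94) = 1/(1+e^(-3.94)) = 1/(1+0.019448) = 1/1.019448 = 0.9809.

0.9809


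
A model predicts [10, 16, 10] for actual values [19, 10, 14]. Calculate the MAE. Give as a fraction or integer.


MAE = (1/3) * (|19-10|=9 + |10-16|=6 + |14-10|=4). Sum = 19. MAE = 19/3.

19/3


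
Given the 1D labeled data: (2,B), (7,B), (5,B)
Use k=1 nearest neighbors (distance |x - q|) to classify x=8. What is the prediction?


Distances: |2-8|=6, |7-8|=1, |5-8|=3. 1 nearest: (7,B). Counts: {'B': 1}. Majority class: B.

B


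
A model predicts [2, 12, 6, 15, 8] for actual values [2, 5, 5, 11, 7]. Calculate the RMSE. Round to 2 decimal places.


MSE = 13.4000. RMSE = sqrt(13.4000) = 3.66.

3.66


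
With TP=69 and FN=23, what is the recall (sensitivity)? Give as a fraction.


Recall = TP / (TP + FN) = 69 / 92 = 3/4.

3/4


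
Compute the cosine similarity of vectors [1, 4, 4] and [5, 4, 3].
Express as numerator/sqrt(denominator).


dot = 33. |a|^2 = 33, |b|^2 = 50. cos = 33/sqrt(1650).

33/sqrt(1650)


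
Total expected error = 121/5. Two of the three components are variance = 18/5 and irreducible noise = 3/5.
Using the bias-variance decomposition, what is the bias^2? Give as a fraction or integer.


Total error = bias^2 + variance + irreducible noise. So bias^2 = 121/5 - 18/5 - 3/5 = 20.

20


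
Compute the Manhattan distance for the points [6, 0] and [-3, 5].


d = sum of absolute differences: |6--3|=9 + |0-5|=5 = 14.

14


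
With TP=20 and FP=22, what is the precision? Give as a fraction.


Precision = TP / (TP + FP) = 20 / 42 = 10/21.

10/21


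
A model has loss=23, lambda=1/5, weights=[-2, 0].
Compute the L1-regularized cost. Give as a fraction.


L1 norm = sum(|w|) = 2. J = 23 + 1/5 * 2 = 117/5.

117/5


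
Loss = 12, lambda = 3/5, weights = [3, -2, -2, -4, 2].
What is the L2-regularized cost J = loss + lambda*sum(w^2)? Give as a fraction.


L2 sq norm = sum(w^2) = 37. J = 12 + 3/5 * 37 = 171/5.

171/5


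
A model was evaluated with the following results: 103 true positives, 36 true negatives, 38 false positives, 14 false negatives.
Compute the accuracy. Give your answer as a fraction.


Accuracy = (TP + TN) / (TP + TN + FP + FN) = (103 + 36) / 191 = 139/191.

139/191


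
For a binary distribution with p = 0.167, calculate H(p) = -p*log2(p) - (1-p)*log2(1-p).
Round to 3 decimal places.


H = -0.167*log2(0.167) - 0.833*log2(0.833) = 0.651.

0.651


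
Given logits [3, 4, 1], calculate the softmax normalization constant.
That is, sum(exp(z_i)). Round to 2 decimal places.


Denom = e^3=20.0855 + e^4=54.5982 + e^1=2.7183. Sum = 77.4020, which rounds to 77.40.

77.40


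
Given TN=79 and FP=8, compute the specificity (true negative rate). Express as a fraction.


Specificity = TN / (TN + FP) = 79 / 87 = 79/87.

79/87


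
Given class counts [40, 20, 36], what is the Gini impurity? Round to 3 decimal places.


Total = 96. Proportions: 40/96, 20/96, 36/96. sum(p_i^2) = 0.3576. Gini = 1 - 0.3576 = 0.6424, which rounds to 0.642.

0.642


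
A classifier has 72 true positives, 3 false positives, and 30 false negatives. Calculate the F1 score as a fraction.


Precision = 72/75 = 24/25. Recall = 72/102 = 12/17. F1 = 2*P*R/(P+R) = 48/59.

48/59


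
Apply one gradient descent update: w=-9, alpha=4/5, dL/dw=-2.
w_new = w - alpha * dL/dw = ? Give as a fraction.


w_new = -9 - 4/5 * -2 = -9 - -8/5 = -37/5.

-37/5


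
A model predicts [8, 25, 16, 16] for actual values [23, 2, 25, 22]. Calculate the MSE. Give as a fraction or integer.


MSE = (1/4) * ((23-8)^2=225 + (2-25)^2=529 + (25-16)^2=81 + (22-16)^2=36). Sum = 871. MSE = 871/4.

871/4


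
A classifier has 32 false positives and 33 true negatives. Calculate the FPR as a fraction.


FPR = FP / (FP + TN) = 32 / 65 = 32/65.

32/65


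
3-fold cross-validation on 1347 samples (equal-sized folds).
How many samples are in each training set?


Each validation fold has 1347/3 = 449 samples. Training set = 1347 - 449 = 898.

898


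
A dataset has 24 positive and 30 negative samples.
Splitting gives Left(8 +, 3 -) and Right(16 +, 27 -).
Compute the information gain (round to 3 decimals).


H(parent) = 0.9911. H(left) = 0.8454, H(right) = 0.9523. Weighted = (11/54)*0.8454 + (43/54)*0.9523 = 0.9305. IG = 0.9911 - 0.9305 = 0.0606, which rounds to 0.061.

0.061


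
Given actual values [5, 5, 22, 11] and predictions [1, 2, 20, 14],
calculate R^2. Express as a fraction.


Mean(y) = 43/4. SS_res = 38. SS_tot = 771/4. R^2 = 1 - 38/(771/4) = 619/771.

619/771


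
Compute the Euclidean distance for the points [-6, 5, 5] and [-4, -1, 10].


d = sqrt(sum of squared differences). (-6--4)^2=4, (5--1)^2=36, (5-10)^2=25. Sum = 65.

sqrt(65)


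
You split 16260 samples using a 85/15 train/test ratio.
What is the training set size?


Test set = 16260 * 15% = 2439. Training set = 16260 - 2439 = 13821.

13821


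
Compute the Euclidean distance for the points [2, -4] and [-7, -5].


d = sqrt(sum of squared differences). (2--7)^2=81, (-4--5)^2=1. Sum = 82.

sqrt(82)


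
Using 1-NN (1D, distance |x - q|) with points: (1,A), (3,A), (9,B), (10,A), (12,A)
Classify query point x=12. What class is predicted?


Distances: |1-12|=11, |3-12|=9, |9-12|=3, |10-12|=2, |12-12|=0. 1 nearest: (12,A). Counts: {'A': 1}. Majority class: A.

A


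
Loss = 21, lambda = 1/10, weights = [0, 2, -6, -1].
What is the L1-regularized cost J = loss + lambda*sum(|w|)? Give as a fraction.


L1 norm = sum(|w|) = 9. J = 21 + 1/10 * 9 = 219/10.

219/10


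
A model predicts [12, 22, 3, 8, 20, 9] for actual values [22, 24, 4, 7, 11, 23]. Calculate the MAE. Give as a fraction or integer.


MAE = (1/6) * (|22-12|=10 + |24-22|=2 + |4-3|=1 + |7-8|=1 + |11-20|=9 + |23-9|=14). Sum = 37. MAE = 37/6.

37/6


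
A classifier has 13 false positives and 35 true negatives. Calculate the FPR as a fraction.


FPR = FP / (FP + TN) = 13 / 48 = 13/48.

13/48


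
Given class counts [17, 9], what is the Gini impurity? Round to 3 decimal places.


Total = 26. Proportions: 17/26, 9/26. sum(p_i^2) = 0.5473. Gini = 1 - 0.5473 = 0.4527, which rounds to 0.453.

0.453


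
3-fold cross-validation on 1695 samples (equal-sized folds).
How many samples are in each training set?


Each validation fold has 1695/3 = 565 samples. Training set = 1695 - 565 = 1130.

1130


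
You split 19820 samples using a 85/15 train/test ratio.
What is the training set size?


Test set = 19820 * 15% = 2973. Training set = 19820 - 2973 = 16847.

16847


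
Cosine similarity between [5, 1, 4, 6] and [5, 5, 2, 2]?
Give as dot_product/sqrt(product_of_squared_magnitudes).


dot = 50. |a|^2 = 78, |b|^2 = 58. cos = 50/sqrt(4524).

50/sqrt(4524)


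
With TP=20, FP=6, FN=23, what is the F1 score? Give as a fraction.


Precision = 20/26 = 10/13. Recall = 20/43 = 20/43. F1 = 2*P*R/(P+R) = 40/69.

40/69


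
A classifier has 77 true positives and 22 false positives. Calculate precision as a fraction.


Precision = TP / (TP + FP) = 77 / 99 = 7/9.

7/9


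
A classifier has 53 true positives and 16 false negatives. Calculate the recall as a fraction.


Recall = TP / (TP + FN) = 53 / 69 = 53/69.

53/69


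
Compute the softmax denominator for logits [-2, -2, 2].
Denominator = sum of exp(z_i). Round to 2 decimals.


Denom = e^-2=0.1353 + e^-2=0.1353 + e^2=7.3891. Sum = 7.6597, which rounds to 7.66.

7.66


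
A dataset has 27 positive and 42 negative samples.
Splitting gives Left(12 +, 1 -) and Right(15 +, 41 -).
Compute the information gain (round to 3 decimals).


H(parent) = 0.9656. H(left) = 0.3912, H(right) = 0.8384. Weighted = (13/69)*0.3912 + (56/69)*0.8384 = 0.7541. IG = 0.9656 - 0.7541 = 0.2115, which rounds to 0.212.

0.212


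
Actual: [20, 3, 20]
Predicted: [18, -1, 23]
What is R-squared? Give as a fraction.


Mean(y) = 43/3. SS_res = 29. SS_tot = 578/3. R^2 = 1 - 29/(578/3) = 491/578.

491/578


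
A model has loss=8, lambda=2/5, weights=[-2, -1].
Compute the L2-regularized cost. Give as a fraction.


L2 sq norm = sum(w^2) = 5. J = 8 + 2/5 * 5 = 10.

10


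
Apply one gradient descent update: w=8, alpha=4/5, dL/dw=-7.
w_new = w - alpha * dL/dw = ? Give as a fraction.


w_new = 8 - 4/5 * -7 = 8 - -28/5 = 68/5.

68/5


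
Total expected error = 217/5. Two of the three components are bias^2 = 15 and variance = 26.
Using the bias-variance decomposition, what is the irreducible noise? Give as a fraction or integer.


Total error = bias^2 + variance + irreducible noise. So irreducible noise = 217/5 - 15 - 26 = 12/5.

12/5


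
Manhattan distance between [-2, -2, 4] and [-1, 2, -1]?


d = sum of absolute differences: |-2--1|=1 + |-2-2|=4 + |4--1|=5 = 10.

10


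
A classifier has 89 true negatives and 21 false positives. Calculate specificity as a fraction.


Specificity = TN / (TN + FP) = 89 / 110 = 89/110.

89/110


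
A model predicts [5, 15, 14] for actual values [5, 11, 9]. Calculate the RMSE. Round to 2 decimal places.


MSE = 13.6667. RMSE = sqrt(13.6667) = 3.70.

3.70


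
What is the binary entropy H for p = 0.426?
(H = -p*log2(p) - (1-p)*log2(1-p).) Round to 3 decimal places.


H = -0.426*log2(0.426) - 0.574*log2(0.574) = 0.984.

0.984


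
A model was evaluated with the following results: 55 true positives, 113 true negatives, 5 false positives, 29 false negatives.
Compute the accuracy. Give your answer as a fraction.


Accuracy = (TP + TN) / (TP + TN + FP + FN) = (55 + 113) / 202 = 84/101.

84/101


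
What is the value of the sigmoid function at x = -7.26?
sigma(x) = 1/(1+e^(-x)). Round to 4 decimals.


sigma(-7.26) = 1/(1+e^(7.26)) = 1/(1+1422.256537) = 1/1423.256537 = 0.0007.

0.0007


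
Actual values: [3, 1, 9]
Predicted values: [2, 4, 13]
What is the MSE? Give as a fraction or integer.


MSE = (1/3) * ((3-2)^2=1 + (1-4)^2=9 + (9-13)^2=16). Sum = 26. MSE = 26/3.

26/3


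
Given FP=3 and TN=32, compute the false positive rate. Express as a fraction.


FPR = FP / (FP + TN) = 3 / 35 = 3/35.

3/35


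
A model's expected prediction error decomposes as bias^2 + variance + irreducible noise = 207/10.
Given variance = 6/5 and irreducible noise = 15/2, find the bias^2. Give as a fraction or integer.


Total error = bias^2 + variance + irreducible noise. So bias^2 = 207/10 - 6/5 - 15/2 = 12.

12


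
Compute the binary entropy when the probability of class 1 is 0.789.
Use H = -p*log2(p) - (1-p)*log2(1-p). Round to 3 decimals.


H = -0.789*log2(0.789) - 0.211*log2(0.211) = 0.743.

0.743


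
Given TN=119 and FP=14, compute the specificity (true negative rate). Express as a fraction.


Specificity = TN / (TN + FP) = 119 / 133 = 17/19.

17/19


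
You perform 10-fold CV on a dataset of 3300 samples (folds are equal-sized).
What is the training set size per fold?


Each validation fold has 3300/10 = 330 samples. Training set = 3300 - 330 = 2970.

2970


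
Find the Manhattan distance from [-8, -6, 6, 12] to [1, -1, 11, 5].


d = sum of absolute differences: |-8-1|=9 + |-6--1|=5 + |6-11|=5 + |12-5|=7 = 26.

26


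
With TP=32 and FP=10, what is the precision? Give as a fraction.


Precision = TP / (TP + FP) = 32 / 42 = 16/21.

16/21


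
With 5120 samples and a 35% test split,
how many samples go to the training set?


Test set = 5120 * 35% = 1792. Training set = 5120 - 1792 = 3328.

3328


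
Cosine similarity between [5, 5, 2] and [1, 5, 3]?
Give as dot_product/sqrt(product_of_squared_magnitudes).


dot = 36. |a|^2 = 54, |b|^2 = 35. cos = 36/sqrt(1890).

36/sqrt(1890)


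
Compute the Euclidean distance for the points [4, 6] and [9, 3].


d = sqrt(sum of squared differences). (4-9)^2=25, (6-3)^2=9. Sum = 34.

sqrt(34)


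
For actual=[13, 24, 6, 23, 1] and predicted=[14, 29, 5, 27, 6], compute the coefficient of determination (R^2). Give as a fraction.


Mean(y) = 67/5. SS_res = 68. SS_tot = 2066/5. R^2 = 1 - 68/(2066/5) = 863/1033.

863/1033


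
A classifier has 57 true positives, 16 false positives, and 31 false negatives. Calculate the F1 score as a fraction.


Precision = 57/73 = 57/73. Recall = 57/88 = 57/88. F1 = 2*P*R/(P+R) = 114/161.

114/161


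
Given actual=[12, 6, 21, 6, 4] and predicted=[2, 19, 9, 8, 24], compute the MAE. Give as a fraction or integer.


MAE = (1/5) * (|12-2|=10 + |6-19|=13 + |21-9|=12 + |6-8|=2 + |4-24|=20). Sum = 57. MAE = 57/5.

57/5


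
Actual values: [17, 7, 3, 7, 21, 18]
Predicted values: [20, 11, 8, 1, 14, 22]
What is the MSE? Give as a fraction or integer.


MSE = (1/6) * ((17-20)^2=9 + (7-11)^2=16 + (3-8)^2=25 + (7-1)^2=36 + (21-14)^2=49 + (18-22)^2=16). Sum = 151. MSE = 151/6.

151/6


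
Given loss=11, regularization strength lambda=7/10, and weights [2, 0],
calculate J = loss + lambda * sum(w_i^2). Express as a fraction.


L2 sq norm = sum(w^2) = 4. J = 11 + 7/10 * 4 = 69/5.

69/5


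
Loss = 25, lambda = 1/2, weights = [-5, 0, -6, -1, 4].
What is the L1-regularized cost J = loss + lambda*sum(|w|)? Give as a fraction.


L1 norm = sum(|w|) = 16. J = 25 + 1/2 * 16 = 33.

33


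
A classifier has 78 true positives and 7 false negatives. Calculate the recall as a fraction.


Recall = TP / (TP + FN) = 78 / 85 = 78/85.

78/85


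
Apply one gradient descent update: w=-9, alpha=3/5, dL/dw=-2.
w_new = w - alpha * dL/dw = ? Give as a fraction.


w_new = -9 - 3/5 * -2 = -9 - -6/5 = -39/5.

-39/5


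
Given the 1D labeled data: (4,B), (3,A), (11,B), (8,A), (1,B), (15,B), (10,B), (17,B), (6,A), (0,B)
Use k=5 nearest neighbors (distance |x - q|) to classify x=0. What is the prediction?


Distances: |4-0|=4, |3-0|=3, |11-0|=11, |8-0|=8, |1-0|=1, |15-0|=15, |10-0|=10, |17-0|=17, |6-0|=6, |0-0|=0. 5 nearest: (0,B), (1,B), (3,A), (4,B), (6,A). Counts: {'B': 3, 'A': 2}. Majority class: B.

B


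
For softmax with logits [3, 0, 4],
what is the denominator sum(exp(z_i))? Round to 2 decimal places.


Denom = e^3=20.0855 + e^0=1.0000 + e^4=54.5982. Sum = 75.6837, which rounds to 75.68.

75.68


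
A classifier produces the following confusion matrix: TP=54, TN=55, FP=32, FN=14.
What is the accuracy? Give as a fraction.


Accuracy = (TP + TN) / (TP + TN + FP + FN) = (54 + 55) / 155 = 109/155.

109/155


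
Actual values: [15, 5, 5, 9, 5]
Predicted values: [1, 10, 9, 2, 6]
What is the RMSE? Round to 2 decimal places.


MSE = 57.4000. RMSE = sqrt(57.4000) = 7.58.

7.58


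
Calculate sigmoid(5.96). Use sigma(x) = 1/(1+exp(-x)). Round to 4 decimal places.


sigma(5.96) = 1/(1+e^(-5.96)) = 1/(1+0.002580) = 1/1.002580 = 0.9974.

0.9974


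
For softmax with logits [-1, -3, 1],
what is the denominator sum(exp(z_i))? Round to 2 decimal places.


Denom = e^-1=0.3679 + e^-3=0.0498 + e^1=2.7183. Sum = 3.1360, which rounds to 3.14.

3.14


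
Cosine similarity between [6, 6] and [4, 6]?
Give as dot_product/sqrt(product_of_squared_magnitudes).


dot = 60. |a|^2 = 72, |b|^2 = 52. cos = 60/sqrt(3744).

60/sqrt(3744)


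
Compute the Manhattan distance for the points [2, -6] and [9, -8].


d = sum of absolute differences: |2-9|=7 + |-6--8|=2 = 9.

9


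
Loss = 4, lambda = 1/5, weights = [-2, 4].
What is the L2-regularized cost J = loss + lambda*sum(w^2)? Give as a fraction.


L2 sq norm = sum(w^2) = 20. J = 4 + 1/5 * 20 = 8.

8


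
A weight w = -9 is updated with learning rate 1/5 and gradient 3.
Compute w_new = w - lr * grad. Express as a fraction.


w_new = -9 - 1/5 * 3 = -9 - 3/5 = -48/5.

-48/5


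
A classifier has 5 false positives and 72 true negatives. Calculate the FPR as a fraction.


FPR = FP / (FP + TN) = 5 / 77 = 5/77.

5/77


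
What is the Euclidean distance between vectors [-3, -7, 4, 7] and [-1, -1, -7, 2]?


d = sqrt(sum of squared differences). (-3--1)^2=4, (-7--1)^2=36, (4--7)^2=121, (7-2)^2=25. Sum = 186.

sqrt(186)


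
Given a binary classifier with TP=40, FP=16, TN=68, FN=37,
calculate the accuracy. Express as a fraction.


Accuracy = (TP + TN) / (TP + TN + FP + FN) = (40 + 68) / 161 = 108/161.

108/161


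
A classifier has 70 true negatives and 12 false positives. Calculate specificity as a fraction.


Specificity = TN / (TN + FP) = 70 / 82 = 35/41.

35/41


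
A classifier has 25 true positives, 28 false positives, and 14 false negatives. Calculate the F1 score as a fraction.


Precision = 25/53 = 25/53. Recall = 25/39 = 25/39. F1 = 2*P*R/(P+R) = 25/46.

25/46


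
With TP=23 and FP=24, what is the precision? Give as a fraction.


Precision = TP / (TP + FP) = 23 / 47 = 23/47.

23/47


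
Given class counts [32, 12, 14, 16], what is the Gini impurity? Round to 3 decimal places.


Total = 74. Proportions: 32/74, 12/74, 14/74, 16/74. sum(p_i^2) = 0.2958. Gini = 1 - 0.2958 = 0.7042, which rounds to 0.704.

0.704


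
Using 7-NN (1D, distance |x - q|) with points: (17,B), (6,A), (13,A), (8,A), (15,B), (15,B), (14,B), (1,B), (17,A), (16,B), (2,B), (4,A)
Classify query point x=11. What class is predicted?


Distances: |17-11|=6, |6-11|=5, |13-11|=2, |8-11|=3, |15-11|=4, |15-11|=4, |14-11|=3, |1-11|=10, |17-11|=6, |16-11|=5, |2-11|=9, |4-11|=7. 7 nearest: (13,A), (8,A), (14,B), (15,B), (15,B), (6,A), (16,B). Counts: {'A': 3, 'B': 4}. Majority class: B.

B


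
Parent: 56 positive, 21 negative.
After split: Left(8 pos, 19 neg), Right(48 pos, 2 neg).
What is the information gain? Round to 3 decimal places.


H(parent) = 0.8454. H(left) = 0.8767, H(right) = 0.2423. Weighted = (27/77)*0.8767 + (50/77)*0.2423 = 0.4648. IG = 0.8454 - 0.4648 = 0.3806, which rounds to 0.381.

0.381


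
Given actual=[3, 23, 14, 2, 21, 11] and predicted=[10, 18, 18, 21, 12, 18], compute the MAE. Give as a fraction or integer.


MAE = (1/6) * (|3-10|=7 + |23-18|=5 + |14-18|=4 + |2-21|=19 + |21-12|=9 + |11-18|=7). Sum = 51. MAE = 17/2.

17/2


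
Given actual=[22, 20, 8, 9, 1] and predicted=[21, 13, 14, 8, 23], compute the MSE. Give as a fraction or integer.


MSE = (1/5) * ((22-21)^2=1 + (20-13)^2=49 + (8-14)^2=36 + (9-8)^2=1 + (1-23)^2=484). Sum = 571. MSE = 571/5.

571/5


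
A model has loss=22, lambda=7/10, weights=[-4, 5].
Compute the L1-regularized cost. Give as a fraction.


L1 norm = sum(|w|) = 9. J = 22 + 7/10 * 9 = 283/10.

283/10


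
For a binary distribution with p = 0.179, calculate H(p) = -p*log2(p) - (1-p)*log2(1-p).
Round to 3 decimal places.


H = -0.179*log2(0.179) - 0.821*log2(0.821) = 0.678.

0.678


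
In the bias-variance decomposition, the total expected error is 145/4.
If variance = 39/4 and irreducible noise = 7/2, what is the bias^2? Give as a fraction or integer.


Total error = bias^2 + variance + irreducible noise. So bias^2 = 145/4 - 39/4 - 7/2 = 23.

23


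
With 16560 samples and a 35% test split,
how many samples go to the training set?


Test set = 16560 * 35% = 5796. Training set = 16560 - 5796 = 10764.

10764


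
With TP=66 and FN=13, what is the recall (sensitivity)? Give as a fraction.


Recall = TP / (TP + FN) = 66 / 79 = 66/79.

66/79


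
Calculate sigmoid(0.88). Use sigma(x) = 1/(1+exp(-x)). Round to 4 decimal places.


sigma(0.88) = 1/(1+e^(-0.88)) = 1/(1+0.414783) = 1/1.414783 = 0.7068.

0.7068


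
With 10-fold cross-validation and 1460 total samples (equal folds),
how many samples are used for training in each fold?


Each validation fold has 1460/10 = 146 samples. Training set = 1460 - 146 = 1314.

1314


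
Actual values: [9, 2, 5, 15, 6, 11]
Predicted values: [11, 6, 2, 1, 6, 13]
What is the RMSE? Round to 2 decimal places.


MSE = 38.1667. RMSE = sqrt(38.1667) = 6.18.

6.18


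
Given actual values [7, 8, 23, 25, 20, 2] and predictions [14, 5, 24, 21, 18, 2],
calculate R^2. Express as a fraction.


Mean(y) = 85/6. SS_res = 79. SS_tot = 2801/6. R^2 = 1 - 79/(2801/6) = 2327/2801.

2327/2801


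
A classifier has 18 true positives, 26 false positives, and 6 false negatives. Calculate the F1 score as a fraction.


Precision = 18/44 = 9/22. Recall = 18/24 = 3/4. F1 = 2*P*R/(P+R) = 9/17.

9/17


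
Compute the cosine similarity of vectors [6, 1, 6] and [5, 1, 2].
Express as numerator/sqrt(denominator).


dot = 43. |a|^2 = 73, |b|^2 = 30. cos = 43/sqrt(2190).

43/sqrt(2190)


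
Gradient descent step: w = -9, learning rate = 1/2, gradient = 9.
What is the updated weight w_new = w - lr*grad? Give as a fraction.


w_new = -9 - 1/2 * 9 = -9 - 9/2 = -27/2.

-27/2


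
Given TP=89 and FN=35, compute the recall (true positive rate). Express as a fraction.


Recall = TP / (TP + FN) = 89 / 124 = 89/124.

89/124


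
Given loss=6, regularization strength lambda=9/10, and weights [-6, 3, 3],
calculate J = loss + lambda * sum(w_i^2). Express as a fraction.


L2 sq norm = sum(w^2) = 54. J = 6 + 9/10 * 54 = 273/5.

273/5


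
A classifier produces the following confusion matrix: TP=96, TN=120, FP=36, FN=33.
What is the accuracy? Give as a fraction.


Accuracy = (TP + TN) / (TP + TN + FP + FN) = (96 + 120) / 285 = 72/95.

72/95


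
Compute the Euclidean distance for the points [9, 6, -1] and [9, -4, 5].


d = sqrt(sum of squared differences). (9-9)^2=0, (6--4)^2=100, (-1-5)^2=36. Sum = 136.

sqrt(136)


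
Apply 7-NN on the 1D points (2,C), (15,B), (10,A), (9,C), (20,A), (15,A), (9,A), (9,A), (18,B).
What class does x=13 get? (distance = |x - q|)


Distances: |2-13|=11, |15-13|=2, |10-13|=3, |9-13|=4, |20-13|=7, |15-13|=2, |9-13|=4, |9-13|=4, |18-13|=5. 7 nearest: (15,A), (15,B), (10,A), (9,A), (9,A), (9,C), (18,B). Counts: {'A': 4, 'B': 2, 'C': 1}. Majority class: A.

A


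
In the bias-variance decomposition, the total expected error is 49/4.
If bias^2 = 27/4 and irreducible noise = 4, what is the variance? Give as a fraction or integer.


Total error = bias^2 + variance + irreducible noise. So variance = 49/4 - 27/4 - 4 = 3/2.

3/2


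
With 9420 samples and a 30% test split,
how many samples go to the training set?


Test set = 9420 * 30% = 2826. Training set = 9420 - 2826 = 6594.

6594


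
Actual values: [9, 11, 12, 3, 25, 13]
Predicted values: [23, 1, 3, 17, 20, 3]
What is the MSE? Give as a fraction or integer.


MSE = (1/6) * ((9-23)^2=196 + (11-1)^2=100 + (12-3)^2=81 + (3-17)^2=196 + (25-20)^2=25 + (13-3)^2=100). Sum = 698. MSE = 349/3.

349/3


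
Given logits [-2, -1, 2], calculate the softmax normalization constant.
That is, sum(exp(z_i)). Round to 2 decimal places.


Denom = e^-2=0.1353 + e^-1=0.3679 + e^2=7.3891. Sum = 7.8923, which rounds to 7.89.

7.89


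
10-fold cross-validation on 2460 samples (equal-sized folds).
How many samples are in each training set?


Each validation fold has 2460/10 = 246 samples. Training set = 2460 - 246 = 2214.

2214


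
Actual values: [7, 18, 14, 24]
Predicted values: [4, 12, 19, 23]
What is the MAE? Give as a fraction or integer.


MAE = (1/4) * (|7-4|=3 + |18-12|=6 + |14-19|=5 + |24-23|=1). Sum = 15. MAE = 15/4.

15/4


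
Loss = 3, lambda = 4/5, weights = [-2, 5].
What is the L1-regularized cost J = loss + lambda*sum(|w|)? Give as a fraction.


L1 norm = sum(|w|) = 7. J = 3 + 4/5 * 7 = 43/5.

43/5


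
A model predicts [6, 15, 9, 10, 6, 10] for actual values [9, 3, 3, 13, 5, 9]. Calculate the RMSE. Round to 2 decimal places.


MSE = 33.3333. RMSE = sqrt(33.3333) = 5.77.

5.77


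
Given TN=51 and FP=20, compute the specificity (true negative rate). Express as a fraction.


Specificity = TN / (TN + FP) = 51 / 71 = 51/71.

51/71


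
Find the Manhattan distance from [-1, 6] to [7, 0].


d = sum of absolute differences: |-1-7|=8 + |6-0|=6 = 14.

14


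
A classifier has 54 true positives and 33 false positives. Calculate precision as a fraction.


Precision = TP / (TP + FP) = 54 / 87 = 18/29.

18/29


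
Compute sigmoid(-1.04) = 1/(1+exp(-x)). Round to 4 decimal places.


sigma(-1.04) = 1/(1+e^(1.04)) = 1/(1+2.829217) = 1/3.829217 = 0.2611.

0.2611


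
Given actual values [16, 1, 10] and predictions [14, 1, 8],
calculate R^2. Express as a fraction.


Mean(y) = 9. SS_res = 8. SS_tot = 114. R^2 = 1 - 8/(114) = 53/57.

53/57


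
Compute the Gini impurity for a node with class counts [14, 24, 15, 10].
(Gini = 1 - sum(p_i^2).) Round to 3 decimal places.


Total = 63. Proportions: 14/63, 24/63, 15/63, 10/63. sum(p_i^2) = 0.2764. Gini = 1 - 0.2764 = 0.7236, which rounds to 0.724.

0.724


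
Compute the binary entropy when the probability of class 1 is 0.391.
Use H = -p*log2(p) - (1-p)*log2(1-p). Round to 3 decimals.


H = -0.391*log2(0.391) - 0.609*log2(0.609) = 0.965.

0.965


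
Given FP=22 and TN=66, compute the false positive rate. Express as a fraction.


FPR = FP / (FP + TN) = 22 / 88 = 1/4.

1/4


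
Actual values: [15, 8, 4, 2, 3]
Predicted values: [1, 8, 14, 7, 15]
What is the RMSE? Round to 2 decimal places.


MSE = 93.0000. RMSE = sqrt(93.0000) = 9.64.

9.64


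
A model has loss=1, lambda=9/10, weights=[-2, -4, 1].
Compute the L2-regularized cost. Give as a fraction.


L2 sq norm = sum(w^2) = 21. J = 1 + 9/10 * 21 = 199/10.

199/10


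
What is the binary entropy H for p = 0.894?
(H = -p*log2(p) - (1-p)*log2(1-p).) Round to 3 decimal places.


H = -0.894*log2(0.894) - 0.106*log2(0.106) = 0.488.

0.488


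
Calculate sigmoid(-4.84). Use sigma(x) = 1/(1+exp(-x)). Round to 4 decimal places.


sigma(-4.84) = 1/(1+e^(4.84)) = 1/(1+126.469352) = 1/127.469352 = 0.0078.

0.0078


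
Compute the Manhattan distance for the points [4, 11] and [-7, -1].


d = sum of absolute differences: |4--7|=11 + |11--1|=12 = 23.

23


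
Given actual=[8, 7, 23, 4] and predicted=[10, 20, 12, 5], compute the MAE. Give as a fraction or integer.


MAE = (1/4) * (|8-10|=2 + |7-20|=13 + |23-12|=11 + |4-5|=1). Sum = 27. MAE = 27/4.

27/4


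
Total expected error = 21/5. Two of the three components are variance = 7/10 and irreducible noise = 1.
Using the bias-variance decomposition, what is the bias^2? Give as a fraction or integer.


Total error = bias^2 + variance + irreducible noise. So bias^2 = 21/5 - 7/10 - 1 = 5/2.

5/2


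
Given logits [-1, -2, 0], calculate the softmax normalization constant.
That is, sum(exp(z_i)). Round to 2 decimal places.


Denom = e^-1=0.3679 + e^-2=0.1353 + e^0=1.0000. Sum = 1.5032, which rounds to 1.50.

1.50


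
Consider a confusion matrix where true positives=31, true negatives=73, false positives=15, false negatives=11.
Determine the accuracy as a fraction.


Accuracy = (TP + TN) / (TP + TN + FP + FN) = (31 + 73) / 130 = 4/5.

4/5


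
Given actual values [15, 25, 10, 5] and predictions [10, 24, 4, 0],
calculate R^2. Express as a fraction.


Mean(y) = 55/4. SS_res = 87. SS_tot = 875/4. R^2 = 1 - 87/(875/4) = 527/875.

527/875


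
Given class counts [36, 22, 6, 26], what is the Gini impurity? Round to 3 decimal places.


Total = 90. Proportions: 36/90, 22/90, 6/90, 26/90. sum(p_i^2) = 0.3077. Gini = 1 - 0.3077 = 0.6923, which rounds to 0.692.

0.692


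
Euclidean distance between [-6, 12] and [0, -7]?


d = sqrt(sum of squared differences). (-6-0)^2=36, (12--7)^2=361. Sum = 397.

sqrt(397)


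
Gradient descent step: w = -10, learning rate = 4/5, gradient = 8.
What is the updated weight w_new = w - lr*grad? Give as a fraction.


w_new = -10 - 4/5 * 8 = -10 - 32/5 = -82/5.

-82/5


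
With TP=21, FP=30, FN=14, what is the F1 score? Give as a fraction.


Precision = 21/51 = 7/17. Recall = 21/35 = 3/5. F1 = 2*P*R/(P+R) = 21/43.

21/43
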